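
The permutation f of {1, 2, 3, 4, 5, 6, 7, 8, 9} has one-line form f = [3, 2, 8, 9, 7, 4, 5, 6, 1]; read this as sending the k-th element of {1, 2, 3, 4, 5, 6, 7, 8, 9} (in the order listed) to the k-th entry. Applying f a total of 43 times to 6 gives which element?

Tracing 6 → 4 → … returns to 6 after 6 steps, so 6 lies in a 6-cycle (1, 3, 8, 6, 4, 9).
Since the cycle has length 6, f^43 acts on it the same as f^1 (43 mod 6 = 1).
Advancing 1 step from 6: 6 → 4.

4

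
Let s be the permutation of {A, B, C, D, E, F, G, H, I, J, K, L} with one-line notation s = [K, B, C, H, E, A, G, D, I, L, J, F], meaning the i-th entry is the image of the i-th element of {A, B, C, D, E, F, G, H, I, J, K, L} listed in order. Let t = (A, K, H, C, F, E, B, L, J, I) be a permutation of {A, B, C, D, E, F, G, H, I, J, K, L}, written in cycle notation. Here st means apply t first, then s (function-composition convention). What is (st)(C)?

A

First apply t: t(C) = F, then s(F) = A. Thus (st)(C) = A.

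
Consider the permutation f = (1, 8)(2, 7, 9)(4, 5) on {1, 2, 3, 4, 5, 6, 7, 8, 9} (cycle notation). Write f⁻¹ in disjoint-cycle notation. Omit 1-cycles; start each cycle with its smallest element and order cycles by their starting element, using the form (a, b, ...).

If f sends a → b within a cycle, f⁻¹ sends b → a; equivalently, reverse each cycle.
After reversing and putting each cycle's least element first, f⁻¹ = (1, 8)(2, 9, 7)(4, 5).

(1, 8)(2, 9, 7)(4, 5)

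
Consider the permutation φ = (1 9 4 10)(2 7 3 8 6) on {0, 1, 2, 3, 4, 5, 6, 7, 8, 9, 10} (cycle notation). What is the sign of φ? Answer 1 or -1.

-1

The cycle lengths are 5, 4, 1, 1.
A cycle is odd iff its length is even; φ has 1 even-length cycle, so sgn(φ) = (−1)^1 and φ is odd.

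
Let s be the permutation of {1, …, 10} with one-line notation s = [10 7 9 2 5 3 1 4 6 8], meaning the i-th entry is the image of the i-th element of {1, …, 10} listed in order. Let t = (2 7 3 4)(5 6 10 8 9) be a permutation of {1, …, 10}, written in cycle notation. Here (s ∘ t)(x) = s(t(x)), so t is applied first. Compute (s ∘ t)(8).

First apply t: t(8) = 9, then s(9) = 6. Thus (s ∘ t)(8) = 6.

6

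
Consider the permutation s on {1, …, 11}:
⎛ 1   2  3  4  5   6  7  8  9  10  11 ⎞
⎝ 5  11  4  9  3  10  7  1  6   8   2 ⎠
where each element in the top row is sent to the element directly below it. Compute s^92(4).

Tracing 4 → 9 → … returns to 4 after 8 steps, so 4 lies in an 8-cycle (1, 5, 3, 4, 9, 6, 10, 8).
Powers repeat with period 8 on this cycle, and 92 mod 8 = 4, so s^92(4) = s^4(4).
Advancing 4 steps from 4: 4 → 9 → 6 → 10 → 8.

8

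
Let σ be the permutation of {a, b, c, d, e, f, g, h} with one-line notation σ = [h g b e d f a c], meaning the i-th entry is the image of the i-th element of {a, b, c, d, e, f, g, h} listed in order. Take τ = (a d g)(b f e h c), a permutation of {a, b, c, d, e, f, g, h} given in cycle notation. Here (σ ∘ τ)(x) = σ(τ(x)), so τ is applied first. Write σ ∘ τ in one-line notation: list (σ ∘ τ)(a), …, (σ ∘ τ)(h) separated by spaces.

e f g a c d h b

(σ ∘ τ)(x) = σ(τ(x)). Computing each image: σ(τ(a)) = σ(d) = e, σ(τ(b)) = σ(f) = f, σ(τ(c)) = σ(b) = g, σ(τ(d)) = σ(g) = a, σ(τ(e)) = σ(h) = c, σ(τ(f)) = σ(e) = d, σ(τ(g)) = σ(a) = h, σ(τ(h)) = σ(c) = b.
Hence σ ∘ τ = [e f g a c d h b].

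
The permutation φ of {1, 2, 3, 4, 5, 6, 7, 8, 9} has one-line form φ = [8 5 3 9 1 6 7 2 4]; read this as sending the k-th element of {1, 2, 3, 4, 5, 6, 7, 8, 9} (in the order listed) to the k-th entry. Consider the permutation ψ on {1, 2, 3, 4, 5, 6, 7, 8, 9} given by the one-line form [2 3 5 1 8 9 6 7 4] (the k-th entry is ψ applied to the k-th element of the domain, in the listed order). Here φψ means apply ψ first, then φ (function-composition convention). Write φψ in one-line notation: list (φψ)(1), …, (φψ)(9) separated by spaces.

For each element, apply ψ then φ: 1 → 2 → 5; 2 → 3 → 3; 3 → 5 → 1; 4 → 1 → 8; 5 → 8 → 2; 6 → 9 → 4; 7 → 6 → 6; 8 → 7 → 7; 9 → 4 → 9.
Collecting the images, φψ = [5 3 1 8 2 4 6 7 9].

5 3 1 8 2 4 6 7 9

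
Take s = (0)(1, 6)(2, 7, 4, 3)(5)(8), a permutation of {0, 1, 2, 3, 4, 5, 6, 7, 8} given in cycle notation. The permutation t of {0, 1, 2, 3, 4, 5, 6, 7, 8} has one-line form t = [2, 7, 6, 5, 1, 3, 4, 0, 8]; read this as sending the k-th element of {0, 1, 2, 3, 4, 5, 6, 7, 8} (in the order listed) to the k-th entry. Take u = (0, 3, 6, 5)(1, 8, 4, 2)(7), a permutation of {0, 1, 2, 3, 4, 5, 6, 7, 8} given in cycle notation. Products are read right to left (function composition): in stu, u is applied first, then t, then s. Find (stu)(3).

Chase 3: u(3) = 6; t(6) = 4; s(4) = 3. Hence (stu)(3) = 3.

3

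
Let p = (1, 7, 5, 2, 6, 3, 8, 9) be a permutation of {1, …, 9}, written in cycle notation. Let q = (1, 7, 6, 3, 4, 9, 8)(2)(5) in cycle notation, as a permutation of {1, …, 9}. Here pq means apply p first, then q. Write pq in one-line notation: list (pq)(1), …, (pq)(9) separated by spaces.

(pq)(x) = q(p(x)). Computing each image: q(p(1)) = q(7) = 6, q(p(2)) = q(6) = 3, q(p(3)) = q(8) = 1, q(p(4)) = q(4) = 9, q(p(5)) = q(2) = 2, q(p(6)) = q(3) = 4, q(p(7)) = q(5) = 5, q(p(8)) = q(9) = 8, q(p(9)) = q(1) = 7.
Hence pq = [6 3 1 9 2 4 5 8 7].

6 3 1 9 2 4 5 8 7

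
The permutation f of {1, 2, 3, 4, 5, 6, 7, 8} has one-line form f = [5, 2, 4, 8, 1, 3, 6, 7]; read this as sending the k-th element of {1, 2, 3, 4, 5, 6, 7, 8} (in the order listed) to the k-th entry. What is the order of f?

10

Decomposing into disjoint cycles gives cycle lengths 5, 2, 1.
The order is lcm(5, 2) = 10.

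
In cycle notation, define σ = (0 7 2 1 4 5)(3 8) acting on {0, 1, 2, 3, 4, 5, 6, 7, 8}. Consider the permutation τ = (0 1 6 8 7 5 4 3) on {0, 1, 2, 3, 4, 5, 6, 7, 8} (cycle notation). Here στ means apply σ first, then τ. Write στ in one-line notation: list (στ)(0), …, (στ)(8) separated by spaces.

5 3 6 7 4 1 8 2 0

(στ)(x) = τ(σ(x)). Computing each image: τ(σ(0)) = τ(7) = 5, τ(σ(1)) = τ(4) = 3, τ(σ(2)) = τ(1) = 6, τ(σ(3)) = τ(8) = 7, τ(σ(4)) = τ(5) = 4, τ(σ(5)) = τ(0) = 1, τ(σ(6)) = τ(6) = 8, τ(σ(7)) = τ(2) = 2, τ(σ(8)) = τ(3) = 0.
Hence στ = [5 3 6 7 4 1 8 2 0].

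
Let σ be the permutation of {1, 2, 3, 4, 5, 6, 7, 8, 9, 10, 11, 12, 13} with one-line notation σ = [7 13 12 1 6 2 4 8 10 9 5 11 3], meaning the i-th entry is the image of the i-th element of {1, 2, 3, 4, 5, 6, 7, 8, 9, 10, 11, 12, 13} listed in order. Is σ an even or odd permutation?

odd

In disjoint-cycle form the cycle lengths are 7, 3, 2, 1.
A cycle is odd iff its length is even; σ has 1 even-length cycle, so sgn(σ) = (−1)^1 and σ is odd.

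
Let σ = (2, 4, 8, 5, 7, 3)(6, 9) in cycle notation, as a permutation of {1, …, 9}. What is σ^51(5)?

2

5 lies in the 6-cycle (2, 4, 8, 5, 7, 3).
Powers repeat with period 6 on this cycle, and 51 mod 6 = 3, so σ^51(5) = σ^3(5).
Advancing 3 steps from 5: 5 → 7 → 3 → 2.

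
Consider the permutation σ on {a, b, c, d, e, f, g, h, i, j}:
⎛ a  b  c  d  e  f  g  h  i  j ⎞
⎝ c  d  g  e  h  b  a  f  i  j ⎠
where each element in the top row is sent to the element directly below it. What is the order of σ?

Decomposing into disjoint cycles gives cycle lengths 5, 3, 1, 1.
The order of σ is the least common multiple of its cycle lengths: lcm(5, 3) = 15.

15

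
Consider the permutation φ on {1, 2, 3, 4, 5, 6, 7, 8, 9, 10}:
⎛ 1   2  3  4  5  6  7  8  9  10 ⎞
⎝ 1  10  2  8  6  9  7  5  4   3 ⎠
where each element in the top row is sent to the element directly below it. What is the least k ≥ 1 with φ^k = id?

15

The disjoint-cycle form of φ has cycle lengths 5, 3, 1, 1.
Since disjoint cycles commute, ord(φ) = lcm(5, 3) = 15.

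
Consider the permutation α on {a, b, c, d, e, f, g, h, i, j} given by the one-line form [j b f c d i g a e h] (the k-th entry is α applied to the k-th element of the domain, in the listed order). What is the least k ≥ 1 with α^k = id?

15

Writing α as disjoint cycles, the cycle lengths are 5, 3, 1, 1.
The order of α is the least common multiple of its cycle lengths: lcm(5, 3) = 15.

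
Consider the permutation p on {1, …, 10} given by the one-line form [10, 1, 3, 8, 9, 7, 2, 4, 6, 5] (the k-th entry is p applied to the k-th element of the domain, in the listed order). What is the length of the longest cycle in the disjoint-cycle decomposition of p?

7

Decomposing into disjoint cycles gives (1 10 5 9 6 7 2)(4 8); the longest has length 7.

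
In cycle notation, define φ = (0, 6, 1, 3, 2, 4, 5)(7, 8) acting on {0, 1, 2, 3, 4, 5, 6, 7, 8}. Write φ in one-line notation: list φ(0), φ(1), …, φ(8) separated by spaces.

6 3 4 2 5 0 1 8 7

Each element maps to the next entry in its cycle (wrapping to the front): 0→6, 1→3, 2→4, 3→2, 4→5, 5→0, 6→1, 7→8, 8→7.
So the one-line form is 6 3 4 2 5 0 1 8 7.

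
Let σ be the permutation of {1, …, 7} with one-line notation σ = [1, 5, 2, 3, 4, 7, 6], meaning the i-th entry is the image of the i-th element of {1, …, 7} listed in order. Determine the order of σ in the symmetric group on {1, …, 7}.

4

Writing σ as disjoint cycles, the cycle lengths are 4, 2, 1.
The order is lcm(4, 2) = 4.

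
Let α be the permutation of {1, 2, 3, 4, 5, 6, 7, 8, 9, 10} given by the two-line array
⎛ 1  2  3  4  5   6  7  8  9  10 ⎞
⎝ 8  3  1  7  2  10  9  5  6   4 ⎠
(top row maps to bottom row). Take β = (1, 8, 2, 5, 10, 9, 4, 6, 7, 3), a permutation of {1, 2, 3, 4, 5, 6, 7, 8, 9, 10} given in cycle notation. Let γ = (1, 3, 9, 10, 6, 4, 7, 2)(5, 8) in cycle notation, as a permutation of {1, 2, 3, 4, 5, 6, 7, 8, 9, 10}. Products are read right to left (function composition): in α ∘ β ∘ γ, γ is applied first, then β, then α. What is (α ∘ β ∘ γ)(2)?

5

Apply the permutations in order: γ(2) = 1, then β(1) = 8, then α(8) = 5. So (α ∘ β ∘ γ)(2) = 5.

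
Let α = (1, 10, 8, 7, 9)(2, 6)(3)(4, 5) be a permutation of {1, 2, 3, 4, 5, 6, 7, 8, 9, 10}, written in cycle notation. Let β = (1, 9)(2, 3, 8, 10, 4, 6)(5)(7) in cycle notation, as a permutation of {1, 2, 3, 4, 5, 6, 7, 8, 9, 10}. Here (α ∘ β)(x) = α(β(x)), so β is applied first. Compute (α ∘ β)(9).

β(9) = 1, then α(1) = 10; composing gives (α ∘ β)(9) = 10.

10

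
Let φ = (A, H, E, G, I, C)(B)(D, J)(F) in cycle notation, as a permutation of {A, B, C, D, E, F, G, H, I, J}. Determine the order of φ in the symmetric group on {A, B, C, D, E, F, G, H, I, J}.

6

The cycle type of φ is (6, 2, 1, 1).
Since disjoint cycles commute, ord(φ) = lcm(6, 2) = 6.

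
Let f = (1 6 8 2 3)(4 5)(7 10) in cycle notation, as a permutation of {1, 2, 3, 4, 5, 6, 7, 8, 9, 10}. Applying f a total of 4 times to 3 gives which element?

2

3 lies in the 5-cycle (1 6 8 2 3).
Stepping 4 places around the cycle: 3 → 1 → 6 → 8 → 2.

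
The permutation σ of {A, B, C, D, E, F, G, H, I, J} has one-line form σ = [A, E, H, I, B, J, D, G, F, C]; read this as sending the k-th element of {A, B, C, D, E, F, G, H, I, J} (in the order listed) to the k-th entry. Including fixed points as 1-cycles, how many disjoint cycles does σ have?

3

The cycle decomposition is (A)(B, E)(C, H, G, D, I, F, J), which has 3 cycles (counting 1-cycles).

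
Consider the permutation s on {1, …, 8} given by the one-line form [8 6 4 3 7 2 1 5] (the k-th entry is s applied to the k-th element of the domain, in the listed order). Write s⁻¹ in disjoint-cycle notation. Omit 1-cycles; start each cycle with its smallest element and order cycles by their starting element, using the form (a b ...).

The cycle decomposition of s is (1 8 5 7)(2 6)(3 4).
The inverse reverses every cycle; in canonical form, s⁻¹ = (1 7 5 8)(2 6)(3 4).

(1 7 5 8)(2 6)(3 4)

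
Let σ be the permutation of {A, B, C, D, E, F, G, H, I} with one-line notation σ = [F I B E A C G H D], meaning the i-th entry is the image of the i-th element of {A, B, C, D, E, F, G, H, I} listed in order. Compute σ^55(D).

I

Tracing D → E → … returns to D after 7 steps, so D lies in a 7-cycle (A F C B I D E).
On a 7-cycle, σ^7 is the identity, so σ^55 = σ^6 there (55 ≡ 6 mod 7).
Stepping 6 places around the cycle: D → E → A → F → C → B → I.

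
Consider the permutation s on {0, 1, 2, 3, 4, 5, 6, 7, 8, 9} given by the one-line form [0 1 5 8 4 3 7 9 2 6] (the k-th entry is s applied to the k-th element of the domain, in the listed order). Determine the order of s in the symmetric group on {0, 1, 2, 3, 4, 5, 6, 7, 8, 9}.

12

Writing s as disjoint cycles, the cycle lengths are 4, 3, 1, 1, 1.
Since disjoint cycles commute, ord(s) = lcm(4, 3) = 12.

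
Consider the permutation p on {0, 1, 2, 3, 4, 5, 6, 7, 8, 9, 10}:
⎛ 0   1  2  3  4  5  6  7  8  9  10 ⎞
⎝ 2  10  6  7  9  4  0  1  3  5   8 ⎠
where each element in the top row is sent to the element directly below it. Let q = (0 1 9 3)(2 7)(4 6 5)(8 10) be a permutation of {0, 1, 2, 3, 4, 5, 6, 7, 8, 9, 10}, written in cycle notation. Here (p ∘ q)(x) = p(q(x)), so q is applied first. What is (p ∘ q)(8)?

(p ∘ q)(8) = p(q(8)). q(8) = 10, then p(10) = 8. So (p ∘ q)(8) = 8.

8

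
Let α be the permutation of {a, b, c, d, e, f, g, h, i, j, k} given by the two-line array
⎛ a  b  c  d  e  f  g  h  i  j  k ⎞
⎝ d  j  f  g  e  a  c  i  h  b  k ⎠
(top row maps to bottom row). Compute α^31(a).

d

Tracing a → d → … returns to a after 5 steps, so a lies in a 5-cycle (a, d, g, c, f).
Since the cycle has length 5, α^31 acts on it the same as α^1 (31 mod 5 = 1).
Advancing 1 step from a: a → d.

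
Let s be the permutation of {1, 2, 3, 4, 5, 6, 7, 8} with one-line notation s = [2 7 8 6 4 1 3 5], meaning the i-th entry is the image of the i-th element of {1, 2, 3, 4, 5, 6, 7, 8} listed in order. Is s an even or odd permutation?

odd

In disjoint-cycle form the cycle lengths are 8.
A cycle of length ℓ contributes ℓ−1 transpositions, so s is a product of 7 transpositions — odd.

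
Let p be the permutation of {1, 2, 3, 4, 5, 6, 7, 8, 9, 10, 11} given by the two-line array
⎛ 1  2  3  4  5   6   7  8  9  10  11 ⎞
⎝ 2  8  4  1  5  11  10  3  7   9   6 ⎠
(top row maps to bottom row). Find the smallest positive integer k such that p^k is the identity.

30

The disjoint-cycle form of p has cycle lengths 5, 3, 2, 1.
The order of p is the least common multiple of its cycle lengths: lcm(5, 3, 2) = 30.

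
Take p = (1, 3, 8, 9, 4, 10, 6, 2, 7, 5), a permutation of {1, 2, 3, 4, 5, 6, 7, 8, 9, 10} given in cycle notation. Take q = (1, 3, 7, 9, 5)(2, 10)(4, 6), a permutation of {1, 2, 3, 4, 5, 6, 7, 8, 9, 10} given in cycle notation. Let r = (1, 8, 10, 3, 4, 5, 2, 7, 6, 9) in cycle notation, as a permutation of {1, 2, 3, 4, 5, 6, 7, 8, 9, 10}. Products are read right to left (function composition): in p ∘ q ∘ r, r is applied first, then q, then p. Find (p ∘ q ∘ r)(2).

4

Chase 2: r(2) = 7; q(7) = 9; p(9) = 4. Hence (p ∘ q ∘ r)(2) = 4.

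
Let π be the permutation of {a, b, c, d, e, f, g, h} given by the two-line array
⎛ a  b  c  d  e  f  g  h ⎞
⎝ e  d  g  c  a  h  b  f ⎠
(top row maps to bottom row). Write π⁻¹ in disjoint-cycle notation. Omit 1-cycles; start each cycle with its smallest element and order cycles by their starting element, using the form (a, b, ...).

(a, e)(b, g, c, d)(f, h)

First write π in disjoint cycles: (a, e)(b, d, c, g)(f, h).
The inverse reverses every cycle; in canonical form, π⁻¹ = (a, e)(b, g, c, d)(f, h).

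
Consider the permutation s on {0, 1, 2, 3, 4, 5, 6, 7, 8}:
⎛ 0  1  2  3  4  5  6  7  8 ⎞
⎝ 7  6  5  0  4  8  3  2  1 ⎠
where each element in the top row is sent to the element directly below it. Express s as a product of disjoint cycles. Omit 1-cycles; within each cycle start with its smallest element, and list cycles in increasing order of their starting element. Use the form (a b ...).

Start at 0 and follow images: 0 → 7 → 2 → 5 → 8 → 1 → 6 → 3 → 0, giving the cycle (0 7 2 5 8 1 6 3).
Repeating from the next unused element and collecting all non-trivial cycles gives (0 7 2 5 8 1 6 3).

(0 7 2 5 8 1 6 3)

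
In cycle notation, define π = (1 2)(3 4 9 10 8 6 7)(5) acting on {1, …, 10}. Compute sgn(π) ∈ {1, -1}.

-1

The cycle lengths are 7, 2, 1.
A cycle is odd iff its length is even; π has 1 even-length cycle, so sgn(π) = (−1)^1 and π is odd.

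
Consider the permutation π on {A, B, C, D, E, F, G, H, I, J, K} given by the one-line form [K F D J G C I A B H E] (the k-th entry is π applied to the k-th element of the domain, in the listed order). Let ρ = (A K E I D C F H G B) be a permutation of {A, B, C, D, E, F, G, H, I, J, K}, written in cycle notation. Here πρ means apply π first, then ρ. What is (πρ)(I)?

A

(πρ)(I) = ρ(π(I)). π(I) = B, then ρ(B) = A. So (πρ)(I) = A.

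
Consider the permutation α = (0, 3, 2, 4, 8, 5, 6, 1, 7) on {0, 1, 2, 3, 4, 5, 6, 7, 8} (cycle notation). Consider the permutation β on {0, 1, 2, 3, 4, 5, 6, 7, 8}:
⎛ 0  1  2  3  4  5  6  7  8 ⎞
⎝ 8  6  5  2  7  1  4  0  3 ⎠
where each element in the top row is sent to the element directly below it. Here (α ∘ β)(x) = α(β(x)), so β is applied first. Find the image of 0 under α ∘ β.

5

First apply β: β(0) = 8, then α(8) = 5. Thus (α ∘ β)(0) = 5.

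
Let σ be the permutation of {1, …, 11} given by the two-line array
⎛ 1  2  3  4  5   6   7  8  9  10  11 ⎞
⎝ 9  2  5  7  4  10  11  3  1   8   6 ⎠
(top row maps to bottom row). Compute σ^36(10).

4

Tracing 10 → 8 → … returns to 10 after 8 steps, so 10 lies in an 8-cycle (3 5 4 7 11 6 10 8).
Since the cycle has length 8, σ^36 acts on it the same as σ^4 (36 mod 8 = 4).
Advancing 4 steps from 10: 10 → 8 → 3 → 5 → 4.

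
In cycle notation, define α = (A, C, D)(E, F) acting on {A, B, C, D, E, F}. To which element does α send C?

C appears in (A, C, D); the next entry (wrapping around) is D.

D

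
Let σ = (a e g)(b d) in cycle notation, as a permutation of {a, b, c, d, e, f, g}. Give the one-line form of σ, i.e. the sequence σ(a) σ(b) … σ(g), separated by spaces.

Reading each image from the cycles: a→e, b→d, c→c, d→b, e→g, f→f, g→a.
So the one-line form is e d c b g f a.

e d c b g f a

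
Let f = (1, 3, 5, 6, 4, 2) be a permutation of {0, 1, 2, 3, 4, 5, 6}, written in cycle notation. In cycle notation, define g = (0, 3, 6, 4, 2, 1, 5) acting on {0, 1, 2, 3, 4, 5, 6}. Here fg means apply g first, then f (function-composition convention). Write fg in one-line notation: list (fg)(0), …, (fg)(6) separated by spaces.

5 6 3 4 1 0 2

Chase each element through g then f: 0 → 3 → 5; 1 → 5 → 6; 2 → 1 → 3; 3 → 6 → 4; 4 → 2 → 1; 5 → 0 → 0; 6 → 4 → 2.
Collecting the images, fg = [5 6 3 4 1 0 2].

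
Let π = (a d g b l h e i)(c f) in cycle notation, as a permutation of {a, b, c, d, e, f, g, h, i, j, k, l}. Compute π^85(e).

e lies in the 8-cycle (a d g b l h e i).
Since the cycle has length 8, π^85 acts on it the same as π^5 (85 mod 8 = 5).
Advancing 5 steps from e: e → i → a → d → g → b.

b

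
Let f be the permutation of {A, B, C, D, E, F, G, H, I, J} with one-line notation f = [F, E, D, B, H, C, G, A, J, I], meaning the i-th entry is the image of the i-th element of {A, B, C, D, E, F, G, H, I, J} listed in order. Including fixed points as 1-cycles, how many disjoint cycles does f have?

The cycle decomposition is (A, F, C, D, B, E, H)(G)(I, J), which has 3 cycles (counting 1-cycles).

3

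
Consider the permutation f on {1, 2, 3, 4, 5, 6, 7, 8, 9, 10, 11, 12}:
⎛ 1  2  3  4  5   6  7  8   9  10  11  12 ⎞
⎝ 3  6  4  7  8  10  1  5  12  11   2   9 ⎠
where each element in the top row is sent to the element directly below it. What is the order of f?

4

Decomposing into disjoint cycles gives cycle lengths 4, 4, 2, 2.
The order of f is the least common multiple of its cycle lengths: lcm(4, 4, 2, 2) = 4.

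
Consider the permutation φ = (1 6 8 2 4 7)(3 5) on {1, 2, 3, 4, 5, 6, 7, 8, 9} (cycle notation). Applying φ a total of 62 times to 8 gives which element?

4

8 lies in the 6-cycle (1 6 8 2 4 7).
On a 6-cycle, φ^6 is the identity, so φ^62 = φ^2 there (62 ≡ 2 mod 6).
Stepping 2 places around the cycle: 8 → 2 → 4.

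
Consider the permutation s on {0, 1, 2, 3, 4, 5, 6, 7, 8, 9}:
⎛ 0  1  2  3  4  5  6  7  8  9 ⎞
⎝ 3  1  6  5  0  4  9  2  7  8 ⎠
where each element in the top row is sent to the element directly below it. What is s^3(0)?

4

Tracing 0 → 3 → … returns to 0 after 4 steps, so 0 lies in a 4-cycle (0 3 5 4).
Stepping 3 places around the cycle: 0 → 3 → 5 → 4.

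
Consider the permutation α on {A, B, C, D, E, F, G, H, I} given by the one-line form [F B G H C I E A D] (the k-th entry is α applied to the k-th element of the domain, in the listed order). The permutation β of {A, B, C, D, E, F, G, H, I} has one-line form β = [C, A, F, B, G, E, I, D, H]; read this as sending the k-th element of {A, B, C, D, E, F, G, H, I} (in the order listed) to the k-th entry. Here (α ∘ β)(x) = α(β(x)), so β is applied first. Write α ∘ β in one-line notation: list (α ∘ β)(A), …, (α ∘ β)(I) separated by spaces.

G F I B E C D H A

(α ∘ β)(x) = α(β(x)). Computing each image: α(β(A)) = α(C) = G, α(β(B)) = α(A) = F, α(β(C)) = α(F) = I, α(β(D)) = α(B) = B, α(β(E)) = α(G) = E, α(β(F)) = α(E) = C, α(β(G)) = α(I) = D, α(β(H)) = α(D) = H, α(β(I)) = α(H) = A.
Hence α ∘ β = [G F I B E C D H A].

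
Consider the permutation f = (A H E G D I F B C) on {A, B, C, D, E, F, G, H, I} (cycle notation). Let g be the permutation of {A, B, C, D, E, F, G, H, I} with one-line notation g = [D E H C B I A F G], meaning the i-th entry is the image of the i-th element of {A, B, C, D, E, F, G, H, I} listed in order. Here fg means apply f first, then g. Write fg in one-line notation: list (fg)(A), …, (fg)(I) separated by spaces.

(fg)(x) = g(f(x)). Computing each image: g(f(A)) = g(H) = F, g(f(B)) = g(C) = H, g(f(C)) = g(A) = D, g(f(D)) = g(I) = G, g(f(E)) = g(G) = A, g(f(F)) = g(B) = E, g(f(G)) = g(D) = C, g(f(H)) = g(E) = B, g(f(I)) = g(F) = I.
Hence fg = [F H D G A E C B I].

F H D G A E C B I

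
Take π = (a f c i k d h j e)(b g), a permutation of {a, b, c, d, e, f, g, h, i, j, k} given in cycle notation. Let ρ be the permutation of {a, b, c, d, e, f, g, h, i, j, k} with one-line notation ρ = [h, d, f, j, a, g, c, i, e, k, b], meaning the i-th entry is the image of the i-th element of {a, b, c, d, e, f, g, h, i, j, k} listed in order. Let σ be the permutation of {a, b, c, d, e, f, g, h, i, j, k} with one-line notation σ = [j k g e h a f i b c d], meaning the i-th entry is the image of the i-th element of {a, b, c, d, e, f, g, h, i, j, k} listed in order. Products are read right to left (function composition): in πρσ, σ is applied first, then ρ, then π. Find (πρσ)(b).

Chase b: σ(b) = k; ρ(k) = b; π(b) = g. Hence (πρσ)(b) = g.

g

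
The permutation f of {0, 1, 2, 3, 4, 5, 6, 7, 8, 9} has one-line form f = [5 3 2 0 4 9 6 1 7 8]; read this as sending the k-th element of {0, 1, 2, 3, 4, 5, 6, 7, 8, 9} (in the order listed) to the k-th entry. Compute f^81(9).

3

Tracing 9 → 8 → … returns to 9 after 7 steps, so 9 lies in a 7-cycle (0, 5, 9, 8, 7, 1, 3).
Since the cycle has length 7, f^81 acts on it the same as f^4 (81 mod 7 = 4).
Stepping 4 places around the cycle: 9 → 8 → 7 → 1 → 3.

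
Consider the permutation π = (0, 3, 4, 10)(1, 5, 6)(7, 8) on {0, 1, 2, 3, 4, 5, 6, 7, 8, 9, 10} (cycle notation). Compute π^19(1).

1 lies in the 3-cycle (1, 5, 6).
Since the cycle has length 3, π^19 acts on it the same as π^1 (19 mod 3 = 1).
Stepping 1 place around the cycle: 1 → 5.

5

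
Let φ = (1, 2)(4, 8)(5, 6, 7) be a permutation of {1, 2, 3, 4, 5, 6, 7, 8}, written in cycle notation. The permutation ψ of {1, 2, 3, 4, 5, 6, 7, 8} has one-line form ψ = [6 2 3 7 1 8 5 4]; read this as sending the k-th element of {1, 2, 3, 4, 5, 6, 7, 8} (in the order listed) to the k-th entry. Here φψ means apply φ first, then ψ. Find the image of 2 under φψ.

First apply φ: φ(2) = 1, then ψ(1) = 6. Thus (φψ)(2) = 6.

6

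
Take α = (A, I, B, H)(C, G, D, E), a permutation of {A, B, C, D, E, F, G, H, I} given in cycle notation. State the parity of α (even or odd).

The cycle lengths are 4, 4, 1.
A cycle of length ℓ contributes ℓ−1 transpositions, so α is a product of 3 + 3 = 6 transpositions — even.

even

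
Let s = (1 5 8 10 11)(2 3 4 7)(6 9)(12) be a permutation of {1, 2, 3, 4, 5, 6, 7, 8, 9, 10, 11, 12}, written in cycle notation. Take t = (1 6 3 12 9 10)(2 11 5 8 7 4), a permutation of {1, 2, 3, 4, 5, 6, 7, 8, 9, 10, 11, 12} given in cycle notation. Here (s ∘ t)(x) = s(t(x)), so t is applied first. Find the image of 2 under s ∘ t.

1

First apply t: t(2) = 11, then s(11) = 1. Thus (s ∘ t)(2) = 1.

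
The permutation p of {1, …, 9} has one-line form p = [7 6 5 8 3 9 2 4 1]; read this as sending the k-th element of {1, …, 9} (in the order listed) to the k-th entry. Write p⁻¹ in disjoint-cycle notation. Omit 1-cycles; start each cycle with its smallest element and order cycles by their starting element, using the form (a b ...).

(1 9 6 2 7)(3 5)(4 8)

First write p in disjoint cycles: (1 7 2 6 9)(3 5)(4 8).
Reversing each cycle (and rotating so the smallest element leads) gives p⁻¹ = (1 9 6 2 7)(3 5)(4 8).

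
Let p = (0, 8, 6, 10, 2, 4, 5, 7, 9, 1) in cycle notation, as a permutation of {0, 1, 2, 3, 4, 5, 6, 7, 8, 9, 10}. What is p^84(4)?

4 lies in the 10-cycle (0, 8, 6, 10, 2, 4, 5, 7, 9, 1).
On a 10-cycle, p^10 is the identity, so p^84 = p^4 there (84 ≡ 4 mod 10).
Advancing 4 steps from 4: 4 → 5 → 7 → 9 → 1.

1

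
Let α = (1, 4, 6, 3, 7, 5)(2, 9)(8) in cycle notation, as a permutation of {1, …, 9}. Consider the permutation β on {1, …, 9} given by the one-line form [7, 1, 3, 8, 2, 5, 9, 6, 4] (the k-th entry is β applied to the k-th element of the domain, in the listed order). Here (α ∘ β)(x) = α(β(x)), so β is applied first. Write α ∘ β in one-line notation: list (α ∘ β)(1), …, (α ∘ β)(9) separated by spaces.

(α ∘ β)(x) = α(β(x)). Computing each image: α(β(1)) = α(7) = 5, α(β(2)) = α(1) = 4, α(β(3)) = α(3) = 7, α(β(4)) = α(8) = 8, α(β(5)) = α(2) = 9, α(β(6)) = α(5) = 1, α(β(7)) = α(9) = 2, α(β(8)) = α(6) = 3, α(β(9)) = α(4) = 6.
Hence α ∘ β = [5 4 7 8 9 1 2 3 6].

5 4 7 8 9 1 2 3 6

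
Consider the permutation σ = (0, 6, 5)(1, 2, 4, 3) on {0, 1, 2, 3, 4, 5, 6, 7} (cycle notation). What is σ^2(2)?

3

2 lies in the 4-cycle (1, 2, 4, 3).
Advancing 2 steps from 2: 2 → 4 → 3.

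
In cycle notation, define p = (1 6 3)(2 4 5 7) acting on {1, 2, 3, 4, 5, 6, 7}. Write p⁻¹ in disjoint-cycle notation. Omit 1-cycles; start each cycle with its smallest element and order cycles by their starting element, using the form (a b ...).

(1 3 6)(2 7 5 4)

The inverse reverses each cycle.
After reversing and putting each cycle's least element first, p⁻¹ = (1 3 6)(2 7 5 4).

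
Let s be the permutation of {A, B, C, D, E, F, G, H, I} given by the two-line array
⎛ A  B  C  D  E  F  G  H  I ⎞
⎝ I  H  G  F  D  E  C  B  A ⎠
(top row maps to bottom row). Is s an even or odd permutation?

In disjoint-cycle form the cycle lengths are 3, 2, 2, 2.
A cycle is odd iff its length is even; s has 3 even-length cycles, so sgn(s) = (−1)^3 and s is odd.

odd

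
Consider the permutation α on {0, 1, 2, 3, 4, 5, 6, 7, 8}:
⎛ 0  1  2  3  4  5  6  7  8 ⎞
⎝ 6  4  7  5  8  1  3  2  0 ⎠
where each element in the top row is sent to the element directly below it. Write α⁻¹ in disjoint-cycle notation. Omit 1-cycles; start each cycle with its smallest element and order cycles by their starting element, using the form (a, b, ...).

First write α in disjoint cycles: (0, 6, 3, 5, 1, 4, 8)(2, 7).
The inverse reverses every cycle; in canonical form, α⁻¹ = (0, 8, 4, 1, 5, 3, 6)(2, 7).

(0, 8, 4, 1, 5, 3, 6)(2, 7)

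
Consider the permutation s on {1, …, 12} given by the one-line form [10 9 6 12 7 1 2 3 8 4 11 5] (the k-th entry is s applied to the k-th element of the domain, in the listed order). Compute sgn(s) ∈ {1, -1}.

In disjoint-cycle form the cycle lengths are 11, 1.
A cycle of length ℓ contributes ℓ−1 transpositions, so s is a product of 10 transpositions — even.

1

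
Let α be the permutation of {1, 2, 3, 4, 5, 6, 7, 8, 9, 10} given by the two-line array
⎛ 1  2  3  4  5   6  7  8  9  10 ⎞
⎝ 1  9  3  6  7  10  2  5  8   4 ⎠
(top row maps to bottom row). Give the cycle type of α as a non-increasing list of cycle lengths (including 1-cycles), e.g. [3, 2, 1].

[5, 3, 1, 1]

The disjoint cycles are (1)(2, 9, 8, 5, 7)(3)(4, 6, 10), with lengths 5, 3, 1, 1 in non-increasing order.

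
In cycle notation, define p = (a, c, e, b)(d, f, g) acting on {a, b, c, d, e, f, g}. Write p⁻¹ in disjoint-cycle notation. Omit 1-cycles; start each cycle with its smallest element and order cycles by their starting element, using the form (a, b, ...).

(a, b, e, c)(d, g, f)

If p sends a → b within a cycle, p⁻¹ sends b → a; equivalently, reverse each cycle.
After reversing and putting each cycle's least element first, p⁻¹ = (a, b, e, c)(d, g, f).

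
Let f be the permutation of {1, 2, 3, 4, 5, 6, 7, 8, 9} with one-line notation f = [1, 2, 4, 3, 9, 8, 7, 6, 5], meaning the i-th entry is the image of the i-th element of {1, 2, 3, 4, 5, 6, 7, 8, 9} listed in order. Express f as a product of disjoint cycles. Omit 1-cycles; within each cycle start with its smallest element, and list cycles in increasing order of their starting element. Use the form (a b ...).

(3 4)(5 9)(6 8)

From 3: 3 → 4 → 3, closing the cycle (3 4).
Continuing from each remaining unvisited element yields (3 4)(5 9)(6 8).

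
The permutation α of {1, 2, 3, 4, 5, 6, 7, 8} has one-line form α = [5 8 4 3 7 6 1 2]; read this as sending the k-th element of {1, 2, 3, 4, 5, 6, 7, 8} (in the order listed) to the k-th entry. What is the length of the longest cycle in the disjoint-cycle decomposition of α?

3

Decomposing into disjoint cycles gives (1, 5, 7)(2, 8)(3, 4); the longest has length 3.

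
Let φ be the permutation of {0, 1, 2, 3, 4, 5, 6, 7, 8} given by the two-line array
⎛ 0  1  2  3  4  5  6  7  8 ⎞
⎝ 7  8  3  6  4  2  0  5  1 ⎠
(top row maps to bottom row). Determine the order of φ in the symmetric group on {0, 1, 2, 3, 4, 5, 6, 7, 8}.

6

Decomposing into disjoint cycles gives cycle lengths 6, 2, 1.
The order of φ is the least common multiple of its cycle lengths: lcm(6, 2) = 6.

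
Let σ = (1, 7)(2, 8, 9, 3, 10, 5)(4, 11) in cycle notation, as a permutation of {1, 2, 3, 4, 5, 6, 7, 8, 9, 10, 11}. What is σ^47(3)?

3 lies in the 6-cycle (2, 8, 9, 3, 10, 5).
Since the cycle has length 6, σ^47 acts on it the same as σ^5 (47 mod 6 = 5).
Advancing 5 steps from 3: 3 → 10 → 5 → 2 → 8 → 9.

9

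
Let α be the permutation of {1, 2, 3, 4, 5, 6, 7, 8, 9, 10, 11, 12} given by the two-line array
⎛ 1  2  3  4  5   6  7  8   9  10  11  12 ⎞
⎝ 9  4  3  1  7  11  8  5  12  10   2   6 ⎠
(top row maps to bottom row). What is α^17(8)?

7

Tracing 8 → 5 → … returns to 8 after 3 steps, so 8 lies in a 3-cycle (5 7 8).
On a 3-cycle, α^3 is the identity, so α^17 = α^2 there (17 ≡ 2 mod 3).
Advancing 2 steps from 8: 8 → 5 → 7.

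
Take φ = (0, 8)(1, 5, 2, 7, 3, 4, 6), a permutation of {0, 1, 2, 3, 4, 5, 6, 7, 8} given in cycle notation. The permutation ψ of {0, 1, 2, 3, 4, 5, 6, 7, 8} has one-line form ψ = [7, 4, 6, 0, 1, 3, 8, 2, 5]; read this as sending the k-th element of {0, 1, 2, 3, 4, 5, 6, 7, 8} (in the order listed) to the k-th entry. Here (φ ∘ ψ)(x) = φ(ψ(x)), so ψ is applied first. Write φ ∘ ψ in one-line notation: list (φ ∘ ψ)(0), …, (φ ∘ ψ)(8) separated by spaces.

3 6 1 8 5 4 0 7 2

(φ ∘ ψ)(x) = φ(ψ(x)). Computing each image: φ(ψ(0)) = φ(7) = 3, φ(ψ(1)) = φ(4) = 6, φ(ψ(2)) = φ(6) = 1, φ(ψ(3)) = φ(0) = 8, φ(ψ(4)) = φ(1) = 5, φ(ψ(5)) = φ(3) = 4, φ(ψ(6)) = φ(8) = 0, φ(ψ(7)) = φ(2) = 7, φ(ψ(8)) = φ(5) = 2.
Hence φ ∘ ψ = [3 6 1 8 5 4 0 7 2].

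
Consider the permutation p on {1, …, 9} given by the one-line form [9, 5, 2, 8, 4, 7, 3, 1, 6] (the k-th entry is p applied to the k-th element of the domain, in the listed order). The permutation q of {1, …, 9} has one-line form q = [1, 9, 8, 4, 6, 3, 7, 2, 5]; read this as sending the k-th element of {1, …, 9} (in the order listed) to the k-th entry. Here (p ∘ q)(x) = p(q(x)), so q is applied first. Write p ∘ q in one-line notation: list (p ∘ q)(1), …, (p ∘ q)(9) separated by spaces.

Chase each element through q then p: 1 → 1 → 9; 2 → 9 → 6; 3 → 8 → 1; 4 → 4 → 8; 5 → 6 → 7; 6 → 3 → 2; 7 → 7 → 3; 8 → 2 → 5; 9 → 5 → 4.
Collecting the images, p ∘ q = [9 6 1 8 7 2 3 5 4].

9 6 1 8 7 2 3 5 4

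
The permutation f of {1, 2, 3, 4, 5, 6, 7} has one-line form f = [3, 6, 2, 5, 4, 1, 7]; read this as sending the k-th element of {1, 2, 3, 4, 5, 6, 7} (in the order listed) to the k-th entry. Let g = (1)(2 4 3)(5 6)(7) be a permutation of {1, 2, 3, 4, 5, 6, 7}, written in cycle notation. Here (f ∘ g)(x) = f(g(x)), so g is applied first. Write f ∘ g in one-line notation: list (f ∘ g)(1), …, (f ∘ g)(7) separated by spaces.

3 5 6 2 1 4 7

Chase each element through g then f: 1 → 1 → 3; 2 → 4 → 5; 3 → 2 → 6; 4 → 3 → 2; 5 → 6 → 1; 6 → 5 → 4; 7 → 7 → 7.
So f ∘ g in one-line form is 3 5 6 2 1 4 7.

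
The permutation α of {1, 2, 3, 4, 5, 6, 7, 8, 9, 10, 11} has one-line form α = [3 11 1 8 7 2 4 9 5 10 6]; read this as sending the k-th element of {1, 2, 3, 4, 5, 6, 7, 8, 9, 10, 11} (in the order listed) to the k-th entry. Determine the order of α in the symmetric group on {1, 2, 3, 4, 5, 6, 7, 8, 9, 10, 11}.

30

The disjoint-cycle form of α has cycle lengths 5, 3, 2, 1.
Since disjoint cycles commute, ord(α) = lcm(5, 3, 2) = 30.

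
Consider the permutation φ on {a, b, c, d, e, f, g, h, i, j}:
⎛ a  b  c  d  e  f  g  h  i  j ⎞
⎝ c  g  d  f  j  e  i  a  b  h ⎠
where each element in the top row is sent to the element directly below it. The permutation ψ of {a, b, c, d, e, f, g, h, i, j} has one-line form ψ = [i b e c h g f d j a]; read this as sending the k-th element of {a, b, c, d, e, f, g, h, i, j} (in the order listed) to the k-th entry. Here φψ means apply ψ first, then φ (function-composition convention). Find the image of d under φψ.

First apply ψ: ψ(d) = c, then φ(c) = d. Thus (φψ)(d) = d.

d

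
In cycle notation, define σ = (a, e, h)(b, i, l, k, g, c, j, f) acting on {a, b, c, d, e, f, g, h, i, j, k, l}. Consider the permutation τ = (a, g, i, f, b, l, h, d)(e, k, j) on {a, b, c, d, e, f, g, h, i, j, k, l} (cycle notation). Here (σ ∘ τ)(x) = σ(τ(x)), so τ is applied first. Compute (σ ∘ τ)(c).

j

(σ ∘ τ)(c) = σ(τ(c)). τ(c) = c, then σ(c) = j. So (σ ∘ τ)(c) = j.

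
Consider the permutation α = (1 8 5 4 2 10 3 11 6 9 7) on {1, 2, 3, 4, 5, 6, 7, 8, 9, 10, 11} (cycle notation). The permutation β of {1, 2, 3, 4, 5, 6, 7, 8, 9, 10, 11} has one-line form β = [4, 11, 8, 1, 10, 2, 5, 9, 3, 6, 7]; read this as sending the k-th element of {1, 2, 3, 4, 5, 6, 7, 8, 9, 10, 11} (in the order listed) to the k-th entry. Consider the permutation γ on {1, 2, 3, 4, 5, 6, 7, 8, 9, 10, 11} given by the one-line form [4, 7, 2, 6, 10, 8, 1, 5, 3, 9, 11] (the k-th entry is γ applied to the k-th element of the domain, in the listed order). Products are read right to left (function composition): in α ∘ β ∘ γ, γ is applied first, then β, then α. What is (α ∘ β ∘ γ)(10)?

(α ∘ β ∘ γ)(10) = α(β(γ(10))). γ(10) = 9, then β(9) = 3, then α(3) = 11, so the result is 11.

11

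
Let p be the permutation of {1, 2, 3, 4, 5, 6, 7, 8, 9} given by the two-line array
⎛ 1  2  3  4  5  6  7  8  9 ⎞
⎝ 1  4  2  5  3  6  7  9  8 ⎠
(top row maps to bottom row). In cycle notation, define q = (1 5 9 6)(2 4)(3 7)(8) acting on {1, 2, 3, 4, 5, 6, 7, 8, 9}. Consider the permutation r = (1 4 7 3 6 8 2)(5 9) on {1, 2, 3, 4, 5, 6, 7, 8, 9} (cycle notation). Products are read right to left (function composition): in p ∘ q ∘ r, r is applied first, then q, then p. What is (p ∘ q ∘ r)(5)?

Chase 5: r(5) = 9; q(9) = 6; p(6) = 6. Hence (p ∘ q ∘ r)(5) = 6.

6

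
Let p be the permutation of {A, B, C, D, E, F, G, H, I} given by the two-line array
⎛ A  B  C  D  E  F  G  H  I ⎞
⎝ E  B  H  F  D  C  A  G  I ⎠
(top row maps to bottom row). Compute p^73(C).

A

Tracing C → H → … returns to C after 7 steps, so C lies in a 7-cycle (A E D F C H G).
Since the cycle has length 7, p^73 acts on it the same as p^3 (73 mod 7 = 3).
Advancing 3 steps from C: C → H → G → A.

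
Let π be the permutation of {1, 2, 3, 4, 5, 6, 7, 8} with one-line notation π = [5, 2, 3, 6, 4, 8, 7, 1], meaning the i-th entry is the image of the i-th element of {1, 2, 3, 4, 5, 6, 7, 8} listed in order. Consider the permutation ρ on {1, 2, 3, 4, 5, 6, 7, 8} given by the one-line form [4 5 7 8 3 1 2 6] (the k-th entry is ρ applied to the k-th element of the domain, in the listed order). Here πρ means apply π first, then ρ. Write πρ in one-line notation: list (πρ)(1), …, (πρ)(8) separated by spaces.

For each element, apply π then ρ: 1 → 5 → 3; 2 → 2 → 5; 3 → 3 → 7; 4 → 6 → 1; 5 → 4 → 8; 6 → 8 → 6; 7 → 7 → 2; 8 → 1 → 4.
So πρ in one-line form is 3 5 7 1 8 6 2 4.

3 5 7 1 8 6 2 4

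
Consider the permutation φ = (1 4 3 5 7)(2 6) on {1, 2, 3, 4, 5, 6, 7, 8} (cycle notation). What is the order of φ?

The cycle type of φ is (5, 2, 1).
The order is lcm(5, 2) = 10.

10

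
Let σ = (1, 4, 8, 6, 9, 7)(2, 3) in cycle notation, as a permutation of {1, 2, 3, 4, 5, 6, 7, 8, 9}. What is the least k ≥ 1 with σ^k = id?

6

The disjoint cycles have lengths 6, 2, 1.
The order is lcm(6, 2) = 6.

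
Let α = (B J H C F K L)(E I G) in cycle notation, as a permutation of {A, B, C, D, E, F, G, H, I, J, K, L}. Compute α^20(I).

E

I lies in the 3-cycle (E I G).
Powers repeat with period 3 on this cycle, and 20 mod 3 = 2, so α^20(I) = α^2(I).
Advancing 2 steps from I: I → G → E.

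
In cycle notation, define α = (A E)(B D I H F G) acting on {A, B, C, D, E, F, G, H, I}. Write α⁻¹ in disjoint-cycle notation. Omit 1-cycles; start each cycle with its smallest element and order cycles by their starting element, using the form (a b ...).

If α sends a → b within a cycle, α⁻¹ sends b → a; equivalently, reverse each cycle.
After reversing and putting each cycle's least element first, α⁻¹ = (A E)(B G F H I D).

(A E)(B G F H I D)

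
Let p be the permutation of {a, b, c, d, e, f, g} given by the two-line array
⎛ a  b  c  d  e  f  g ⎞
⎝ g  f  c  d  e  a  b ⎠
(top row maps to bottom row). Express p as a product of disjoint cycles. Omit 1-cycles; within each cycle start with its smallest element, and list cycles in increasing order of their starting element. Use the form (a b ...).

From a: a → g → b → f → a, closing the cycle (a g b f).
Repeating from the next unused element and collecting all non-trivial cycles gives (a g b f).

(a g b f)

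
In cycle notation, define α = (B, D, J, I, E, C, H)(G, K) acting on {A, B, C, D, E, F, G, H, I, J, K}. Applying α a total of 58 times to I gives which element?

I lies in the 7-cycle (B, D, J, I, E, C, H).
Since the cycle has length 7, α^58 acts on it the same as α^2 (58 mod 7 = 2).
Advancing 2 steps from I: I → E → C.

C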